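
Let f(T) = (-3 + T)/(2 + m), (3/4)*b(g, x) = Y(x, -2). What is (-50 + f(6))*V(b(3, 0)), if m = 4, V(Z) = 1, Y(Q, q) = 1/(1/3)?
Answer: -99/2 ≈ -49.500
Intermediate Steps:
Y(Q, q) = 3 (Y(Q, q) = 1/(1/3) = 3)
b(g, x) = 4 (b(g, x) = (4/3)*3 = 4)
f(T) = -1/2 + T/6 (f(T) = (-3 + T)/(2 + 4) = (-3 + T)/6 = (-3 + T)*(1/6) = -1/2 + T/6)
(-50 + f(6))*V(b(3, 0)) = (-50 + (-1/2 + (1/6)*6))*1 = (-50 + (-1/2 + 1))*1 = (-50 + 1/2)*1 = -99/2*1 = -99/2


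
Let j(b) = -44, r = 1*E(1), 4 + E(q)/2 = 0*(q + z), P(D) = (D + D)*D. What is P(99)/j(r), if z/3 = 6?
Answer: -891/2 ≈ -445.50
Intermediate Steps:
z = 18 (z = 3*6 = 18)
P(D) = 2*D**2 (P(D) = (2*D)*D = 2*D**2)
E(q) = -8 (E(q) = -8 + 2*(0*(q + 18)) = -8 + 2*(0*(18 + q)) = -8 + 2*0 = -8 + 0 = -8)
r = -8 (r = 1*(-8) = -8)
P(99)/j(r) = (2*99**2)/(-44) = (2*9801)*(-1/44) = 19602*(-1/44) = -891/2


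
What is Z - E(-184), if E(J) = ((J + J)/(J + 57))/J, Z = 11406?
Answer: 1448564/127 ≈ 11406.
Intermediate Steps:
E(J) = 2/(57 + J) (E(J) = ((2*J)/(57 + J))/J = (2*J/(57 + J))/J = 2/(57 + J))
Z - E(-184) = 11406 - 2/(57 - 184) = 11406 - 2/(-127) = 11406 - 2*(-1)/127 = 11406 - 1*(-2/127) = 11406 + 2/127 = 1448564/127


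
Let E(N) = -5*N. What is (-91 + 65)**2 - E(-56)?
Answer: 396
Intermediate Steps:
(-91 + 65)**2 - E(-56) = (-91 + 65)**2 - (-5)*(-56) = (-26)**2 - 1*280 = 676 - 280 = 396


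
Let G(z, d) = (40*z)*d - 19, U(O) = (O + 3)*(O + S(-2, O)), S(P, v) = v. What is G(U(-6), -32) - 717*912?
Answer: -700003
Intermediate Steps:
U(O) = 2*O*(3 + O) (U(O) = (O + 3)*(O + O) = (3 + O)*(2*O) = 2*O*(3 + O))
G(z, d) = -19 + 40*d*z (G(z, d) = 40*d*z - 19 = -19 + 40*d*z)
G(U(-6), -32) - 717*912 = (-19 + 40*(-32)*(2*(-6)*(3 - 6))) - 717*912 = (-19 + 40*(-32)*(2*(-6)*(-3))) - 653904 = (-19 + 40*(-32)*36) - 653904 = (-19 - 46080) - 653904 = -46099 - 653904 = -700003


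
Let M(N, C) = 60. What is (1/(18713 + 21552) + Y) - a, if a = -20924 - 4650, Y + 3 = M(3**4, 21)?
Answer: 1032032216/40265 ≈ 25631.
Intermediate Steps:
Y = 57 (Y = -3 + 60 = 57)
a = -25574
(1/(18713 + 21552) + Y) - a = (1/(18713 + 21552) + 57) - 1*(-25574) = (1/40265 + 57) + 25574 = 2295106/40265 + 25574 = 1032032216/40265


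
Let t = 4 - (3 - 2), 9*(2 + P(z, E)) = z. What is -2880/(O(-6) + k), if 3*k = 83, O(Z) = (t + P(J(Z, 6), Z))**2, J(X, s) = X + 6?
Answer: -4320/43 ≈ -100.47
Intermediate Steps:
J(X, s) = 6 + X
P(z, E) = -2 + z/9
t = 3 (t = 4 - 1*1 = 4 - 1 = 3)
O(Z) = (5/3 + Z/9)**2 (O(Z) = (3 + (-2 + (6 + Z)/9))**2 = (3 + (-2 + (2/3 + Z/9)))**2 = (3 + (-4/3 + Z/9))**2 = (5/3 + Z/9)**2)
k = 83/3 (k = (1/3)*83 = 83/3 ≈ 27.667)
-2880/(O(-6) + k) = -2880/((15 - 6)**2/81 + 83/3) = -2880/((1/81)*9**2 + 83/3) = -2880/((1/81)*81 + 83/3) = -2880/(1 + 83/3) = -2880/86/3 = -2880*3/86 = -4320/43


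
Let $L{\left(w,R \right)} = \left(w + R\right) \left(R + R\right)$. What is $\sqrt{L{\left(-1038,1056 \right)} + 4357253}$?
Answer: $\sqrt{4395269} \approx 2096.5$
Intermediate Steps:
$L{\left(w,R \right)} = 2 R \left(R + w\right)$ ($L{\left(w,R \right)} = \left(R + w\right) 2 R = 2 R \left(R + w\right)$)
$\sqrt{L{\left(-1038,1056 \right)} + 4357253} = \sqrt{2 \cdot 1056 \left(1056 - 1038\right) + 4357253} = \sqrt{2 \cdot 1056 \cdot 18 + 4357253} = \sqrt{38016 + 4357253} = \sqrt{4395269}$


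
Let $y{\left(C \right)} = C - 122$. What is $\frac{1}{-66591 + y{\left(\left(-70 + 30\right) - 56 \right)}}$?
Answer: $- \frac{1}{66809} \approx -1.4968 \cdot 10^{-5}$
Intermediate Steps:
$y{\left(C \right)} = -122 + C$
$\frac{1}{-66591 + y{\left(\left(-70 + 30\right) - 56 \right)}} = \frac{1}{-66591 + \left(-122 + \left(\left(-70 + 30\right) - 56\right)\right)} = \frac{1}{-66591 - 218} = \frac{1}{-66809} = - \frac{1}{66809}$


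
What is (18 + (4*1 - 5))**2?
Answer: 289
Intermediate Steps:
(18 + (4*1 - 5))**2 = (18 + (4 - 5))**2 = (18 - 1)**2 = 17**2 = 289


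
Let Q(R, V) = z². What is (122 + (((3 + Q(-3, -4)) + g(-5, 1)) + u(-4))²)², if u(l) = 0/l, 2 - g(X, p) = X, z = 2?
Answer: 101124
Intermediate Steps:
g(X, p) = 2 - X
Q(R, V) = 4 (Q(R, V) = 2² = 4)
u(l) = 0
(122 + (((3 + Q(-3, -4)) + g(-5, 1)) + u(-4))²)² = (122 + (((3 + 4) + (2 - 1*(-5))) + 0)²)² = (122 + ((7 + (2 + 5)) + 0)²)² = (122 + ((7 + 7) + 0)²)² = (122 + (14 + 0)²)² = (122 + 14²)² = (122 + 196)² = 318² = 101124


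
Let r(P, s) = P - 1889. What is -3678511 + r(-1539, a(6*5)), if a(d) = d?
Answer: -3681939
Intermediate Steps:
r(P, s) = -1889 + P
-3678511 + r(-1539, a(6*5)) = -3678511 + (-1889 - 1539) = -3678511 - 3428 = -3681939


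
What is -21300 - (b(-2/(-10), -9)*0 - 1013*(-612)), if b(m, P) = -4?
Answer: -641256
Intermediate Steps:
-21300 - (b(-2/(-10), -9)*0 - 1013*(-612)) = -21300 - (-4*0 - 1013*(-612)) = -21300 - (0 + 619956) = -21300 - 1*619956 = -21300 - 619956 = -641256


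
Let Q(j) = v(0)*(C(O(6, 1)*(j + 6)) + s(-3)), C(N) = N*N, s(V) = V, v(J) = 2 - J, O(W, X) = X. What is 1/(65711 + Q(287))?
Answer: 1/237403 ≈ 4.2122e-6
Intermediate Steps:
C(N) = N**2
Q(j) = -6 + 2*(6 + j)**2 (Q(j) = (2 - 1*0)*((1*(j + 6))**2 - 3) = (2 + 0)*((1*(6 + j))**2 - 3) = 2*((6 + j)**2 - 3) = 2*(-3 + (6 + j)**2) = -6 + 2*(6 + j)**2)
1/(65711 + Q(287)) = 1/(65711 + (-6 + 2*(6 + 287)**2)) = 1/(65711 + (-6 + 2*293**2)) = 1/(65711 + (-6 + 2*85849)) = 1/(65711 + (-6 + 171698)) = 1/(65711 + 171692) = 1/237403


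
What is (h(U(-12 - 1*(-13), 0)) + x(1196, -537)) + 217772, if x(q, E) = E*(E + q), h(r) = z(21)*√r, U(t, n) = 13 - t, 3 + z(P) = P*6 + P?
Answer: -136111 + 288*√3 ≈ -1.3561e+5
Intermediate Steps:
z(P) = -3 + 7*P (z(P) = -3 + (P*6 + P) = -3 + (6*P + P) = -3 + 7*P)
h(r) = 144*√r (h(r) = (-3 + 7*21)*√r = (-3 + 147)*√r = 144*√r)
(h(U(-12 - 1*(-13), 0)) + x(1196, -537)) + 217772 = (144*√(13 - (-12 - 1*(-13))) - 537*(-537 + 1196)) + 217772 = (144*√(13 - (-12 + 13)) - 537*659) + 217772 = (144*√(13 - 1*1) - 353883) + 217772 = (144*√(13 - 1) - 353883) + 217772 = (144*√12 - 353883) + 217772 = (144*(2*√3) - 353883) + 217772 = (288*√3 - 353883) + 217772 = (-353883 + 288*√3) + 217772 = -136111 + 288*√3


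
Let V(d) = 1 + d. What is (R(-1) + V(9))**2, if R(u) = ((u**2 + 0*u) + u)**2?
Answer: 100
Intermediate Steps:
R(u) = (u + u**2)**2 (R(u) = ((u**2 + 0) + u)**2 = (u**2 + u)**2 = (u + u**2)**2)
(R(-1) + V(9))**2 = ((-1)**2*(1 - 1)**2 + (1 + 9))**2 = (1*0**2 + 10)**2 = (1*0 + 10)**2 = (0 + 10)**2 = 10**2 = 100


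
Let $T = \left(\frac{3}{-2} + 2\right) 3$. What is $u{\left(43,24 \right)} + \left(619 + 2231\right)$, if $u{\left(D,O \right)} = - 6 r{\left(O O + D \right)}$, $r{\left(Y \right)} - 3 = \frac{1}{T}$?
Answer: $2828$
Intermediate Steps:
$T = \frac{3}{2}$ ($T = \left(3 \left(- \frac{1}{2}\right) + 2\right) 3 = \left(- \frac{3}{2} + 2\right) 3 = \frac{1}{2} \cdot 3 = \frac{3}{2} \approx 1.5$)
$r{\left(Y \right)} = \frac{11}{3}$ ($r{\left(Y \right)} = 3 + \frac{1}{\frac{3}{2}} = 3 + \frac{2}{3} = \frac{11}{3}$)
$u{\left(D,O \right)} = -22$ ($u{\left(D,O \right)} = \left(-6\right) \frac{11}{3} = -22$)
$u{\left(43,24 \right)} + \left(619 + 2231\right) = -22 + \left(619 + 2231\right) = -22 + 2850 = 2828$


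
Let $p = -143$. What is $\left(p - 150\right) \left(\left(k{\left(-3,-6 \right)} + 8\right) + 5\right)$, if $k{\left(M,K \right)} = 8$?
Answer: $-6153$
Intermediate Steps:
$\left(p - 150\right) \left(\left(k{\left(-3,-6 \right)} + 8\right) + 5\right) = \left(-143 - 150\right) \left(\left(8 + 8\right) + 5\right) = - 293 \left(16 + 5\right) = \left(-293\right) 21 = -6153$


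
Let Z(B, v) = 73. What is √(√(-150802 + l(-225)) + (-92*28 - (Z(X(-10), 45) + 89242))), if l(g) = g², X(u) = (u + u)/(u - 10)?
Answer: √(-91891 + I*√100177) ≈ 0.5221 + 303.14*I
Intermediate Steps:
X(u) = 2*u/(-10 + u) (X(u) = (2*u)/(-10 + u) = 2*u/(-10 + u))
√(√(-150802 + l(-225)) + (-92*28 - (Z(X(-10), 45) + 89242))) = √(√(-150802 + (-225)²) + (-92*28 - (73 + 89242))) = √(√(-150802 + 50625) + (-2576 - 1*89315)) = √(√(-100177) + (-2576 - 89315)) = √(I*√100177 - 91891) = √(-91891 + I*√100177)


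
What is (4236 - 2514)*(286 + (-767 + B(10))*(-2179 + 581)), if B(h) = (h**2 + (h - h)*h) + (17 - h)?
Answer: 1816651452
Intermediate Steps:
B(h) = 17 + h**2 - h (B(h) = (h**2 + 0*h) + (17 - h) = (h**2 + 0) + (17 - h) = h**2 + (17 - h) = 17 + h**2 - h)
(4236 - 2514)*(286 + (-767 + B(10))*(-2179 + 581)) = (4236 - 2514)*(286 + (-767 + (17 + 10**2 - 1*10))*(-2179 + 581)) = 1722*(286 + (-767 + (17 + 100 - 10))*(-1598)) = 1722*(286 + (-767 + 107)*(-1598)) = 1722*(286 - 660*(-1598)) = 1722*(286 + 1054680) = 1722*1054966 = 1816651452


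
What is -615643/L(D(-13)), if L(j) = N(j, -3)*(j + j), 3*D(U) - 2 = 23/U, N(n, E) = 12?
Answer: -8003359/24 ≈ -3.3347e+5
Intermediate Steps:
D(U) = 2/3 + 23/(3*U) (D(U) = 2/3 + (23/U)/3 = 2/3 + 23/(3*U))
L(j) = 24*j (L(j) = 12*(j + j) = 12*(2*j) = 24*j)
-615643/L(D(-13)) = -615643*(-13/(8*(23 + 2*(-13)))) = -615643*(-13/(8*(23 - 26))) = -615643/(24*((1/3)*(-1/13)*(-3))) = -615643/(24*(1/13)) = -615643/24/13 = -615643*13/24 = -8003359/24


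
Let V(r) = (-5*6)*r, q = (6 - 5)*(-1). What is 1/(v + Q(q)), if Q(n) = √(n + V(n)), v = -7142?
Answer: -7142/51008135 - √29/51008135 ≈ -0.00014012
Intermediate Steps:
q = -1 (q = 1*(-1) = -1)
V(r) = -30*r
Q(n) = √29*√(-n) (Q(n) = √(n - 30*n) = √(-29*n) = √29*√(-n))
1/(v + Q(q)) = 1/(-7142 + √29*√(-1*(-1))) = 1/(-7142 + √29*√1) = 1/(-7142 + √29*1) = 1/(-7142 + √29)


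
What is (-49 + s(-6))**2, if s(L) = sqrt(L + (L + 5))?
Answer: (49 - I*sqrt(7))**2 ≈ 2394.0 - 259.28*I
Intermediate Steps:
s(L) = sqrt(5 + 2*L) (s(L) = sqrt(L + (5 + L)) = sqrt(5 + 2*L))
(-49 + s(-6))**2 = (-49 + sqrt(5 + 2*(-6)))**2 = (-49 + sqrt(5 - 12))**2 = (-49 + sqrt(-7))**2 = (-49 + I*sqrt(7))**2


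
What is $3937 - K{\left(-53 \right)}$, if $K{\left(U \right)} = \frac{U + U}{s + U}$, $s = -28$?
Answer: $\frac{318791}{81} \approx 3935.7$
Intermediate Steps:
$K{\left(U \right)} = \frac{2 U}{-28 + U}$ ($K{\left(U \right)} = \frac{U + U}{-28 + U} = \frac{2 U}{-28 + U}$)
$3937 - K{\left(-53 \right)} = 3937 - 2 \left(-53\right) \frac{1}{-28 - 53} = 3937 - 2 \left(-53\right) \frac{1}{-81} = 3937 - 2 \left(-53\right) \left(- \frac{1}{81}\right) = 3937 - \frac{106}{81} = \frac{318791}{81}$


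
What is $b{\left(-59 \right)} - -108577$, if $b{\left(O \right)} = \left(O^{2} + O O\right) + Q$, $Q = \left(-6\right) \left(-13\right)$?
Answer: $115617$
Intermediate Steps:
$Q = 78$
$b{\left(O \right)} = 78 + 2 O^{2}$ ($b{\left(O \right)} = \left(O^{2} + O O\right) + 78 = \left(O^{2} + O^{2}\right) + 78 = 2 O^{2} + 78 = 78 + 2 O^{2}$)
$b{\left(-59 \right)} - -108577 = \left(78 + 2 \left(-59\right)^{2}\right) - -108577 = \left(78 + 2 \cdot 3481\right) + 108577 = \left(78 + 6962\right) + 108577 = 7040 + 108577 = 115617$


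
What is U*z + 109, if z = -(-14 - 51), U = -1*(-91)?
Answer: 6024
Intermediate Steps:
U = 91
z = 65 (z = -1*(-65) = 65)
U*z + 109 = 91*65 + 109 = 5915 + 109 = 6024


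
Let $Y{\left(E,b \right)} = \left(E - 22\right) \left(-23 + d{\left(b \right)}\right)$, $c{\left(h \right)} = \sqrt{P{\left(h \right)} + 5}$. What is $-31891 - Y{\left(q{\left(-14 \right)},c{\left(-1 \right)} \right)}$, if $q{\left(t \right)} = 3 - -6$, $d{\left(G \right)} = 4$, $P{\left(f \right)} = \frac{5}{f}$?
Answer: $-32138$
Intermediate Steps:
$c{\left(h \right)} = \sqrt{5 + \frac{5}{h}}$ ($c{\left(h \right)} = \sqrt{\frac{5}{h} + 5} = \sqrt{5 + \frac{5}{h}}$)
$q{\left(t \right)} = 9$ ($q{\left(t \right)} = 3 + 6 = 9$)
$Y{\left(E,b \right)} = 418 - 19 E$ ($Y{\left(E,b \right)} = \left(E - 22\right) \left(-23 + 4\right) = \left(-22 + E\right) \left(-19\right) = 418 - 19 E$)
$-31891 - Y{\left(q{\left(-14 \right)},c{\left(-1 \right)} \right)} = -31891 - \left(418 - 171\right) = -31891 - 247 = -32138$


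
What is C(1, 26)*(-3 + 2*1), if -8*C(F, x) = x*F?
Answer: 13/4 ≈ 3.2500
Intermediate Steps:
C(F, x) = -F*x/8 (C(F, x) = -x*F/8 = -F*x/8)
C(1, 26)*(-3 + 2*1) = (-⅛*1*26)*(-3 + 2*1) = -13*(-3 + 2)/4 = -13/4*(-1) = 13/4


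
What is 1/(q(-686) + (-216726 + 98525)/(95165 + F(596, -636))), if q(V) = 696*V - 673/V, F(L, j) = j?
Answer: -64846894/30961556089533 ≈ -2.0944e-6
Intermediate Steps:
q(V) = -673/V + 696*V
1/(q(-686) + (-216726 + 98525)/(95165 + F(596, -636))) = 1/((-673/(-686) + 696*(-686)) + (-216726 + 98525)/(95165 - 636)) = 1/((-673*(-1/686) - 477456) - 118201/94529) = 1/((673/686 - 477456) - 118201*1/94529) = 1/(-327534143/686 - 118201/94529) = 1/(-30961556089533/64846894) = -64846894/30961556089533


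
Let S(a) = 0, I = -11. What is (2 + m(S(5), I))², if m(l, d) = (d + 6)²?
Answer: 729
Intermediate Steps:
m(l, d) = (6 + d)²
(2 + m(S(5), I))² = (2 + (6 - 11)²)² = (2 + (-5)²)² = (2 + 25)² = 27² = 729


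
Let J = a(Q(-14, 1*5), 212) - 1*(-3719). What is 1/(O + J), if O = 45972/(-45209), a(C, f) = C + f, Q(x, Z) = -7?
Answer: 45209/177354144 ≈ 0.00025491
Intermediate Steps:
J = 3924 (J = (-7 + 212) - 1*(-3719) = 205 + 3719 = 3924)
O = -45972/45209 (O = 45972*(-1/45209) = -45972/45209 ≈ -1.0169)
1/(O + J) = 1/(-45972/45209 + 3924) = 1/(177354144/45209) = 45209/177354144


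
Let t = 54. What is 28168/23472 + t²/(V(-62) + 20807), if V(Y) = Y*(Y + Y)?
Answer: 108886439/83604330 ≈ 1.3024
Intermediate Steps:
V(Y) = 2*Y² (V(Y) = Y*(2*Y) = 2*Y²)
28168/23472 + t²/(V(-62) + 20807) = 28168/23472 + 54²/(2*(-62)² + 20807) = 28168*(1/23472) + 2916/(2*3844 + 20807) = 3521/2934 + 2916/(7688 + 20807) = 3521/2934 + 2916/28495 = 108886439/83604330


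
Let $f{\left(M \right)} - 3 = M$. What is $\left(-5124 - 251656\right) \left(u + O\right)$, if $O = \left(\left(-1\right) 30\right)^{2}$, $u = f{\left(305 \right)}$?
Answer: $-310190240$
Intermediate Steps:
$f{\left(M \right)} = 3 + M$
$u = 308$ ($u = 3 + 305 = 308$)
$O = 900$ ($O = \left(-30\right)^{2} = 900$)
$\left(-5124 - 251656\right) \left(u + O\right) = \left(-5124 - 251656\right) \left(308 + 900\right) = \left(-256780\right) 1208 = -310190240$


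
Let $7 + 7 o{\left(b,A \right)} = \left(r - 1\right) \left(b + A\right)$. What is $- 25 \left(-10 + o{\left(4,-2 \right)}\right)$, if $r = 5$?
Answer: $\frac{1725}{7} \approx 246.43$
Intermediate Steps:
$o{\left(b,A \right)} = -1 + \frac{4 A}{7} + \frac{4 b}{7}$ ($o{\left(b,A \right)} = -1 + \frac{\left(5 - 1\right) \left(b + A\right)}{7} = -1 + \frac{4 \left(A + b\right)}{7} = -1 + \frac{4 A + 4 b}{7} = -1 + \left(\frac{4 A}{7} + \frac{4 b}{7}\right) = -1 + \frac{4 A}{7} + \frac{4 b}{7}$)
$- 25 \left(-10 + o{\left(4,-2 \right)}\right) = - 25 \left(-10 + \left(-1 + \frac{4}{7} \left(-2\right) + \frac{4}{7} \cdot 4\right)\right) = - 25 \left(-10 - - \frac{1}{7}\right) = - 25 \left(-10 + \frac{1}{7}\right) = \left(-25\right) \left(- \frac{69}{7}\right) = \frac{1725}{7}$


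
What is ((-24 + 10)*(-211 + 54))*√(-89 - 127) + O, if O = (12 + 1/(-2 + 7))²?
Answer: 3721/25 + 13188*I*√6 ≈ 148.84 + 32304.0*I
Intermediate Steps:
O = 3721/25 (O = (12 + 1/5)² = (12 + ⅕)² = (61/5)² = 3721/25 ≈ 148.84)
((-24 + 10)*(-211 + 54))*√(-89 - 127) + O = ((-24 + 10)*(-211 + 54))*√(-89 - 127) + 3721/25 = (-14*(-157))*√(-216) + 3721/25 = 2198*(6*I*√6) + 3721/25 = 13188*I*√6 + 3721/25 = 3721/25 + 13188*I*√6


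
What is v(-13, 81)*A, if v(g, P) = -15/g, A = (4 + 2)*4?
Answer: 360/13 ≈ 27.692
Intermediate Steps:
A = 24 (A = 6*4 = 24)
v(-13, 81)*A = -15/(-13)*24 = -15*(-1/13)*24 = (15/13)*24 = 360/13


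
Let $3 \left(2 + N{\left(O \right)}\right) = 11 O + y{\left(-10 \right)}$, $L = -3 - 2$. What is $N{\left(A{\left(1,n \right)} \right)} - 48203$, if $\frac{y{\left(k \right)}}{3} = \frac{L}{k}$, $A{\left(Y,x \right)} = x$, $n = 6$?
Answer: $- \frac{96365}{2} \approx -48183.0$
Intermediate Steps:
$L = -5$ ($L = -3 - 2 = -5$)
$y{\left(k \right)} = - \frac{15}{k}$ ($y{\left(k \right)} = 3 \left(- \frac{5}{k}\right) = - \frac{15}{k}$)
$N{\left(O \right)} = - \frac{3}{2} + \frac{11 O}{3}$ ($N{\left(O \right)} = -2 + \frac{11 O - \frac{15}{-10}}{3} = -2 + \frac{11 O - - \frac{3}{2}}{3} = -2 + \frac{11 O + \frac{3}{2}}{3} = -2 + \frac{\frac{3}{2} + 11 O}{3} = -2 + \left(\frac{1}{2} + \frac{11 O}{3}\right) = - \frac{3}{2} + \frac{11 O}{3}$)
$N{\left(A{\left(1,n \right)} \right)} - 48203 = \left(- \frac{3}{2} + \frac{11}{3} \cdot 6\right) - 48203 = \left(- \frac{3}{2} + 22\right) - 48203 = \frac{41}{2} - 48203 = - \frac{96365}{2}$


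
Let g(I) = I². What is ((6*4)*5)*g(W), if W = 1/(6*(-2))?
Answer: ⅚ ≈ 0.83333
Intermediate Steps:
W = -1/12 (W = 1/(-12) = -1/12 ≈ -0.083333)
((6*4)*5)*g(W) = ((6*4)*5)*(-1/12)² = (24*5)*(1/144) = 120*(1/144) = ⅚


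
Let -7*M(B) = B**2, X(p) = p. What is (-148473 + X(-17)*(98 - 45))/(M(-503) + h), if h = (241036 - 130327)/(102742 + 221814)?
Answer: 339361595608/82114814041 ≈ 4.1328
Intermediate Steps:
h = 110709/324556 ≈ 0.34111
M(B) = -B**2/7
(-148473 + X(-17)*(98 - 45))/(M(-503) + h) = (-148473 - 17*(98 - 45))/(-1/7*(-503)**2 + 110709/324556) = (-148473 - 17*53)/(-1/7*253009 + 110709/324556) = (-148473 - 901)/(-253009/7 + 110709/324556) = -149374/(-82114814041/2271892) = -149374*(-2271892/82114814041) = 339361595608/82114814041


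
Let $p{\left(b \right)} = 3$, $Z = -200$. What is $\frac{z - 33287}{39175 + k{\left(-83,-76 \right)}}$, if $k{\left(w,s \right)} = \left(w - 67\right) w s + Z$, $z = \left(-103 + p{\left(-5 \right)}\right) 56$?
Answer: $\frac{38887}{907225} \approx 0.042864$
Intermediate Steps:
$z = -5600$ ($z = \left(-103 + 3\right) 56 = \left(-100\right) 56 = -5600$)
$k{\left(w,s \right)} = -200 + s w \left(-67 + w\right)$ ($k{\left(w,s \right)} = \left(w - 67\right) w s - 200 = \left(-67 + w\right) w s - 200 = w \left(-67 + w\right) s - 200 = s w \left(-67 + w\right) - 200 = -200 + s w \left(-67 + w\right)$)
$\frac{z - 33287}{39175 + k{\left(-83,-76 \right)}} = \frac{-5600 - 33287}{39175 - \left(200 + 422636 + 523564\right)} = - \frac{38887}{39175 - 946400} = - \frac{38887}{-907225} = \left(-38887\right) \left(- \frac{1}{907225}\right) = \frac{38887}{907225}$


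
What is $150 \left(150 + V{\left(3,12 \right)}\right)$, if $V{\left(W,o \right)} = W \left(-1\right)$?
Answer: $22050$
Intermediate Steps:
$V{\left(W,o \right)} = - W$
$150 \left(150 + V{\left(3,12 \right)}\right) = 150 \left(150 - 3\right) = 150 \cdot 147 = 22050$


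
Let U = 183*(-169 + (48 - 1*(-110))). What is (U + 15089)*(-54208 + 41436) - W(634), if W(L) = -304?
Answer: -167006368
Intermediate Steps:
U = -2013 (U = 183*(-169 + (48 + 110)) = 183*(-169 + 158) = 183*(-11) = -2013)
(U + 15089)*(-54208 + 41436) - W(634) = (-2013 + 15089)*(-54208 + 41436) - 1*(-304) = 13076*(-12772) + 304 = -167006672 + 304 = -167006368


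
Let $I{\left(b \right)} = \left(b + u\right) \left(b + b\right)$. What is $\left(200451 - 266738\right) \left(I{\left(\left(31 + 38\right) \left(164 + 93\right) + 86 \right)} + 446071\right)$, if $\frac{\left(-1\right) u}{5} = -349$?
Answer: $-46246312286161$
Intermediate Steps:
$u = 1745$ ($u = \left(-5\right) \left(-349\right) = 1745$)
$I{\left(b \right)} = 2 b \left(1745 + b\right)$ ($I{\left(b \right)} = \left(b + 1745\right) \left(b + b\right) = \left(1745 + b\right) 2 b = 2 b \left(1745 + b\right)$)
$\left(200451 - 266738\right) \left(I{\left(\left(31 + 38\right) \left(164 + 93\right) + 86 \right)} + 446071\right) = \left(200451 - 266738\right) \left(2 \left(\left(31 + 38\right) \left(164 + 93\right) + 86\right) \left(1745 + \left(\left(31 + 38\right) \left(164 + 93\right) + 86\right)\right) + 446071\right) = - 66287 \left(2 \left(69 \cdot 257 + 86\right) \left(1745 + \left(69 \cdot 257 + 86\right)\right) + 446071\right) = - 66287 \left(2 \left(17733 + 86\right) \left(1745 + \left(17733 + 86\right)\right) + 446071\right) = - 66287 \left(2 \cdot 17819 \left(1745 + 17819\right) + 446071\right) = - 66287 \left(2 \cdot 17819 \cdot 19564 + 446071\right) = - 66287 \left(697221832 + 446071\right) = \left(-66287\right) 697667903 = -46246312286161$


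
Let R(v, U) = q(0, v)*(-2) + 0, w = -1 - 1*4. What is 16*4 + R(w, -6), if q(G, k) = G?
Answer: 64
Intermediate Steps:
w = -5 (w = -1 - 4 = -5)
R(v, U) = 0 (R(v, U) = 0*(-2) + 0 = 0 + 0 = 0)
16*4 + R(w, -6) = 16*4 + 0 = 64 + 0 = 64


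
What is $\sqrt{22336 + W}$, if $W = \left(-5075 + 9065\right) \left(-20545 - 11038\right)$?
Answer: $i \sqrt{125993834} \approx 11225.0 i$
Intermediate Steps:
$W = -126016170$ ($W = 3990 \left(-31583\right) = -126016170$)
$\sqrt{22336 + W} = \sqrt{22336 - 126016170} = \sqrt{-125993834} = i \sqrt{125993834}$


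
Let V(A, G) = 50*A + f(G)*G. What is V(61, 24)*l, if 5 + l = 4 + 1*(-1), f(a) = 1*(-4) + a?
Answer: -7060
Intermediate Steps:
f(a) = -4 + a
V(A, G) = 50*A + G*(-4 + G) (V(A, G) = 50*A + (-4 + G)*G = 50*A + G*(-4 + G))
l = -2 (l = -5 + (4 + 1*(-1)) = -5 + (4 - 1) = -5 + 3 = -2)
V(61, 24)*l = (50*61 + 24*(-4 + 24))*(-2) = (3050 + 24*20)*(-2) = (3050 + 480)*(-2) = 3530*(-2) = -7060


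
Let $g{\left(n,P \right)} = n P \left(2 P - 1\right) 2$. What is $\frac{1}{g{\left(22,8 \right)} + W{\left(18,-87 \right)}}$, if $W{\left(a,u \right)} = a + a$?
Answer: $\frac{1}{5316} \approx 0.00018811$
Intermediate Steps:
$W{\left(a,u \right)} = 2 a$
$g{\left(n,P \right)} = 2 P n \left(-1 + 2 P\right)$ ($g{\left(n,P \right)} = P n \left(-1 + 2 P\right) 2 = 2 P n \left(-1 + 2 P\right)$)
$\frac{1}{g{\left(22,8 \right)} + W{\left(18,-87 \right)}} = \frac{1}{2 \cdot 8 \cdot 22 \left(-1 + 2 \cdot 8\right) + 2 \cdot 18} = \frac{1}{2 \cdot 8 \cdot 22 \left(-1 + 16\right) + 36} = \frac{1}{2 \cdot 8 \cdot 22 \cdot 15 + 36} = \frac{1}{5280 + 36} = \frac{1}{5316}$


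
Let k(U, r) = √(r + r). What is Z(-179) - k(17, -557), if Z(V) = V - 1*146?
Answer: -325 - I*√1114 ≈ -325.0 - 33.377*I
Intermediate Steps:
k(U, r) = √2*√r (k(U, r) = √(2*r) = √2*√r)
Z(V) = -146 + V (Z(V) = V - 146 = -146 + V)
Z(-179) - k(17, -557) = (-146 - 179) - √2*√(-557) = -325 - √2*I*√557 = -325 - I*√1114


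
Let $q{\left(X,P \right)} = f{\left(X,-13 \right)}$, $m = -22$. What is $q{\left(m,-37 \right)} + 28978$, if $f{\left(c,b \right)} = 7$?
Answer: $28985$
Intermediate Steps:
$q{\left(X,P \right)} = 7$
$q{\left(m,-37 \right)} + 28978 = 7 + 28978 = 28985$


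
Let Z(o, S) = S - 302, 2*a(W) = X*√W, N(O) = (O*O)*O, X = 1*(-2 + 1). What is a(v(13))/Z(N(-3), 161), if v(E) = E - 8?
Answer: √5/282 ≈ 0.0079293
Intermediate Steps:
v(E) = -8 + E
X = -1 (X = 1*(-1) = -1)
N(O) = O³ (N(O) = O²*O = O³)
a(W) = -√W/2 (a(W) = (-√W)/2 = -√W/2)
Z(o, S) = -302 + S
a(v(13))/Z(N(-3), 161) = (-√(-8 + 13)/2)/(-302 + 161) = -√5/2/(-141) = -√5/2*(-1/141) = √5/282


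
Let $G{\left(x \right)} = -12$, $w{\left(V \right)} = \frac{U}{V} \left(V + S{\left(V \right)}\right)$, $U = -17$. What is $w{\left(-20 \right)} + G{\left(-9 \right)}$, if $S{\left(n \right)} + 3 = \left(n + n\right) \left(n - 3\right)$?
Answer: $\frac{15009}{20} \approx 750.45$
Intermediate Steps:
$S{\left(n \right)} = -3 + 2 n \left(-3 + n\right)$ ($S{\left(n \right)} = -3 + \left(n + n\right) \left(n - 3\right) = -3 + 2 n \left(-3 + n\right)$)
$w{\left(V \right)} = - \frac{17 \left(-3 - 5 V + 2 V^{2}\right)}{V}$ ($w{\left(V \right)} = - \frac{17}{V} \left(V - \left(3 - 2 V^{2} + 6 V\right)\right) = - \frac{17}{V} \left(-3 - 5 V + 2 V^{2}\right) = - \frac{17 \left(-3 - 5 V + 2 V^{2}\right)}{V}$)
$w{\left(-20 \right)} + G{\left(-9 \right)} = \left(85 - -680 + \frac{51}{-20}\right) - 12 = \left(85 + 680 + 51 \left(- \frac{1}{20}\right)\right) - 12 = \left(85 + 680 - \frac{51}{20}\right) - 12 = \frac{15249}{20} - 12 = \frac{15009}{20}$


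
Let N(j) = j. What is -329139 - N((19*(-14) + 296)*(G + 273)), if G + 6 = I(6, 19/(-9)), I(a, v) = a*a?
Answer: -338229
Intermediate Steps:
I(a, v) = a²
G = 30 (G = -6 + 6² = -6 + 36 = 30)
-329139 - N((19*(-14) + 296)*(G + 273)) = -329139 - (19*(-14) + 296)*(30 + 273) = -329139 - (-266 + 296)*303 = -329139 - 30*303 = -329139 - 1*9090 = -329139 - 9090 = -338229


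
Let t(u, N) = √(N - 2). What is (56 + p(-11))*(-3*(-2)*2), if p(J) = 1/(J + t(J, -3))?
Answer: 14090/21 - 2*I*√5/21 ≈ 670.95 - 0.21296*I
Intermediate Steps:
t(u, N) = √(-2 + N)
p(J) = 1/(J + I*√5) (p(J) = 1/(J + √(-2 - 3)) = 1/(J + √(-5)) = 1/(J + I*√5))
(56 + p(-11))*(-3*(-2)*2) = (56 + 1/(-11 + I*√5))*(-3*(-2)*2) = (56 + 1/(-11 + I*√5))*(6*2) = (56 + 1/(-11 + I*√5))*12 = 672 + 12/(-11 + I*√5)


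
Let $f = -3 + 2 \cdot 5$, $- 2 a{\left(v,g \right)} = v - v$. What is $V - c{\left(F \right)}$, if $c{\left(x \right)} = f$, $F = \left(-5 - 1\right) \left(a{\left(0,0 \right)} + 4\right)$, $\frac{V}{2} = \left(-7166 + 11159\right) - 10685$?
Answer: $-13391$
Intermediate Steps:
$a{\left(v,g \right)} = 0$ ($a{\left(v,g \right)} = - \frac{v - v}{2} = \left(- \frac{1}{2}\right) 0 = 0$)
$V = -13384$ ($V = 2 \left(\left(-7166 + 11159\right) - 10685\right) = 2 \left(3993 - 10685\right) = 2 \left(-6692\right) = -13384$)
$f = 7$ ($f = -3 + 10 = 7$)
$F = -24$ ($F = \left(-5 - 1\right) \left(0 + 4\right) = \left(-5 - 1\right) 4 = \left(-6\right) 4 = -24$)
$c{\left(x \right)} = 7$
$V - c{\left(F \right)} = -13384 - 7 = -13391$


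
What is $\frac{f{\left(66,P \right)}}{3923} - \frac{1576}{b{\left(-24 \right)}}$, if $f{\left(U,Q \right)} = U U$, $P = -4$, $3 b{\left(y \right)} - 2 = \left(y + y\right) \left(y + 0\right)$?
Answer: $- \frac{6760560}{2263571} \approx -2.9867$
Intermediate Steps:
$b{\left(y \right)} = \frac{2}{3} + \frac{2 y^{2}}{3}$ ($b{\left(y \right)} = \frac{2}{3} + \frac{\left(y + y\right) \left(y + 0\right)}{3} = \frac{2}{3} + \frac{2 y y}{3} = \frac{2}{3} + \frac{2 y^{2}}{3}$)
$f{\left(U,Q \right)} = U^{2}$
$\frac{f{\left(66,P \right)}}{3923} - \frac{1576}{b{\left(-24 \right)}} = \frac{66^{2}}{3923} - \frac{1576}{\frac{2}{3} + \frac{2 \left(-24\right)^{2}}{3}} = 4356 \cdot \frac{1}{3923} - \frac{1576}{\frac{2}{3} + \frac{2}{3} \cdot 576} = \frac{4356}{3923} - \frac{1576}{\frac{2}{3} + 384} = \frac{4356}{3923} - \frac{1576}{\frac{1154}{3}} = \frac{4356}{3923} - \frac{2364}{577} = - \frac{6760560}{2263571}$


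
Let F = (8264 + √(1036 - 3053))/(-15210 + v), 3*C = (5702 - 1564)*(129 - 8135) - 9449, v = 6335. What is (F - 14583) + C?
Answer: -294490505542/26625 - I*√2017/8875 ≈ -1.1061e+7 - 0.0050604*I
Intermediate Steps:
C = -33138277/3 (C = ((5702 - 1564)*(129 - 8135) - 9449)/3 = (4138*(-8006) - 9449)/3 = (-33128828 - 9449)/3 = (⅓)*(-33138277) = -33138277/3 ≈ -1.1046e+7)
F = -8264/8875 - I*√2017/8875 (F = (8264 + √(1036 - 3053))/(-15210 + 6335) = (8264 + √(-2017))/(-8875) = (8264 + I*√2017)*(-1/8875) = -8264/8875 - I*√2017/8875 ≈ -0.93116 - 0.0050604*I)
(F - 14583) + C = ((-8264/8875 - I*√2017/8875) - 14583) - 33138277/3 = (-129432389/8875 - I*√2017/8875) - 33138277/3 = -294490505542/26625 - I*√2017/8875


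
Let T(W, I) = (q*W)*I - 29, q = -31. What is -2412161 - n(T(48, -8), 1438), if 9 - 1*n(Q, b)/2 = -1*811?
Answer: -2413801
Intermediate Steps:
T(W, I) = -29 - 31*I*W (T(W, I) = (-31*W)*I - 29 = -31*I*W - 29 = -29 - 31*I*W)
n(Q, b) = 1640 (n(Q, b) = 18 - (-2)*811 = 18 - 2*(-811) = 18 + 1622 = 1640)
-2412161 - n(T(48, -8), 1438) = -2412161 - 1*1640 = -2412161 - 1640 = -2413801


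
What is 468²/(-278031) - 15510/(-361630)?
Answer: -192034329/257806027 ≈ -0.74488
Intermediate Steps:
468²/(-278031) - 15510/(-361630) = 219024*(-1/278031) - 15510*(-1/361630) = -5616/7129 + 1551/36163 = -192034329/257806027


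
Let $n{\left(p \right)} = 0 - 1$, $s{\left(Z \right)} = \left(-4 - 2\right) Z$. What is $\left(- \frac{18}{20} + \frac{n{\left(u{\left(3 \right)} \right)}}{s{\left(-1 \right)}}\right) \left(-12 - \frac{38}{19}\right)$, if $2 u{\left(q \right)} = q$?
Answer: $\frac{224}{15} \approx 14.933$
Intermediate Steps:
$u{\left(q \right)} = \frac{q}{2}$
$s{\left(Z \right)} = - 6 Z$
$n{\left(p \right)} = -1$
$\left(- \frac{18}{20} + \frac{n{\left(u{\left(3 \right)} \right)}}{s{\left(-1 \right)}}\right) \left(-12 - \frac{38}{19}\right) = \left(- \frac{18}{20} - \frac{1}{\left(-6\right) \left(-1\right)}\right) \left(-12 - \frac{38}{19}\right) = \left(\left(-18\right) \frac{1}{20} - \frac{1}{6}\right) \left(-12 - 2\right) = \left(- \frac{9}{10} - \frac{1}{6}\right) \left(-12 - 2\right) = \left(- \frac{9}{10} - \frac{1}{6}\right) \left(-14\right) = \left(- \frac{16}{15}\right) \left(-14\right) = \frac{224}{15}$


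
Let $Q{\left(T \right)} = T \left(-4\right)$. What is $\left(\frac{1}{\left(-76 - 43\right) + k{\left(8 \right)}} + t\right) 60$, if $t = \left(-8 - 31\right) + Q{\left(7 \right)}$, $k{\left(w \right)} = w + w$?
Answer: $- \frac{414120}{103} \approx -4020.6$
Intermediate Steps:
$Q{\left(T \right)} = - 4 T$
$k{\left(w \right)} = 2 w$
$t = -67$ ($t = \left(-8 - 31\right) - 28 = -39 - 28 = -67$)
$\left(\frac{1}{\left(-76 - 43\right) + k{\left(8 \right)}} + t\right) 60 = \left(\frac{1}{\left(-76 - 43\right) + 2 \cdot 8} - 67\right) 60 = \left(\frac{1}{-119 + 16} - 67\right) 60 = \left(\frac{1}{-103} - 67\right) 60 = \left(- \frac{1}{103} - 67\right) 60 = \left(- \frac{6902}{103}\right) 60 = - \frac{414120}{103}$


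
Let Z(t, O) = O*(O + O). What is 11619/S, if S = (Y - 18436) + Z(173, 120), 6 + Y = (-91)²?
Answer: 1291/2071 ≈ 0.62337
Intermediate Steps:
Z(t, O) = 2*O² (Z(t, O) = O*(2*O) = 2*O²)
Y = 8275 (Y = -6 + (-91)² = -6 + 8281 = 8275)
S = 18639 (S = (8275 - 18436) + 2*120² = -10161 + 2*14400 = -10161 + 28800 = 18639)
11619/S = 11619/18639 = 11619*(1/18639) = 1291/2071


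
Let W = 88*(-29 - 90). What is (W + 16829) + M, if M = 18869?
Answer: 25226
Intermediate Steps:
W = -10472 (W = 88*(-119) = -10472)
(W + 16829) + M = (-10472 + 16829) + 18869 = 6357 + 18869 = 25226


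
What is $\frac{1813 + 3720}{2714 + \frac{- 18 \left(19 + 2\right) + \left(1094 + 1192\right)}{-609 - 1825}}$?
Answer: $\frac{6733661}{3301984} \approx 2.0393$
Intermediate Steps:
$\frac{1813 + 3720}{2714 + \frac{- 18 \left(19 + 2\right) + \left(1094 + 1192\right)}{-609 - 1825}} = \frac{5533}{2714 + \frac{\left(-18\right) 21 + 2286}{-609 - 1825}} = \frac{5533}{2714 + \frac{-378 + 2286}{-2434}} = \frac{5533}{2714 + 1908 \left(- \frac{1}{2434}\right)} = \frac{5533}{2714 - \frac{954}{1217}} = \frac{5533}{\frac{3301984}{1217}} = 5533 \cdot \frac{1217}{3301984} = \frac{6733661}{3301984}$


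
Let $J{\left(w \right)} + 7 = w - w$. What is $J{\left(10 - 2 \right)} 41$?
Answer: $-287$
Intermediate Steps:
$J{\left(w \right)} = -7$ ($J{\left(w \right)} = -7 + \left(w - w\right) = -7 + 0 = -7$)
$J{\left(10 - 2 \right)} 41 = \left(-7\right) 41 = -287$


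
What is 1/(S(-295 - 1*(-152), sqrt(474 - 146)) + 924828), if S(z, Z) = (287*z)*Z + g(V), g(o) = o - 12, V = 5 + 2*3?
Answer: 924827/302833692561 + 82082*sqrt(82)/302833692561 ≈ 5.5083e-6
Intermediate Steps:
V = 11 (V = 5 + 6 = 11)
g(o) = -12 + o
S(z, Z) = -1 + 287*Z*z (S(z, Z) = (287*z)*Z + (-12 + 11) = 287*Z*z - 1 = -1 + 287*Z*z)
1/(S(-295 - 1*(-152), sqrt(474 - 146)) + 924828) = 1/((-1 + 287*sqrt(474 - 146)*(-295 - 1*(-152))) + 924828) = 1/((-1 + 287*sqrt(328)*(-295 + 152)) + 924828) = 1/((-1 + 287*(2*sqrt(82))*(-143)) + 924828) = 1/((-1 - 82082*sqrt(82)) + 924828) = 1/(924827 - 82082*sqrt(82))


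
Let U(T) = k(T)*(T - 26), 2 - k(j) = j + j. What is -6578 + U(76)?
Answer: -14078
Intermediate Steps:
k(j) = 2 - 2*j (k(j) = 2 - (j + j) = 2 - 2*j)
U(T) = (-26 + T)*(2 - 2*T) (U(T) = (2 - 2*T)*(T - 26) = (2 - 2*T)*(-26 + T) = (-26 + T)*(2 - 2*T))
-6578 + U(76) = -6578 - 2*(-1 + 76)*(-26 + 76) = -6578 - 2*75*50 = -6578 - 7500 = -14078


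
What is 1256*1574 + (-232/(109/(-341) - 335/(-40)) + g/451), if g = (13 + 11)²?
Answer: 19592675545904/9910725 ≈ 1.9769e+6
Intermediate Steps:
g = 576 (g = 24² = 576)
1256*1574 + (-232/(109/(-341) - 335/(-40)) + g/451) = 1256*1574 + (-232/(109/(-341) - 335/(-40)) + 576/451) = 1976944 + (-232/(109*(-1/341) - 335*(-1/40)) + 576*(1/451)) = 1976944 + (-232/(-109/341 + 67/8) + 576/451) = 1976944 + (-232/21975/2728 + 576/451) = 1976944 + (-232*2728/21975 + 576/451) = 1976944 + (-632896/21975 + 576/451) = 1976944 - 272778496/9910725 = 19592675545904/9910725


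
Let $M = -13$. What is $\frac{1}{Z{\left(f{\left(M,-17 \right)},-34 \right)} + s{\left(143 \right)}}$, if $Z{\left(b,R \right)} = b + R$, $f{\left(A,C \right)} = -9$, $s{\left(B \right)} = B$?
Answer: $\frac{1}{100} \approx 0.01$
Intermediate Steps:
$Z{\left(b,R \right)} = R + b$
$\frac{1}{Z{\left(f{\left(M,-17 \right)},-34 \right)} + s{\left(143 \right)}} = \frac{1}{\left(-34 - 9\right) + 143} = \frac{1}{-43 + 143} = \frac{1}{100}$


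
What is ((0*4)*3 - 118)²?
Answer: 13924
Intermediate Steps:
((0*4)*3 - 118)² = (0*3 - 118)² = (0 - 118)² = (-118)² = 13924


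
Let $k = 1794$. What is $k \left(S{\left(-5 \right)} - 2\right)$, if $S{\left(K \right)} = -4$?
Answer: $-10764$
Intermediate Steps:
$k \left(S{\left(-5 \right)} - 2\right) = 1794 \left(-4 - 2\right) = 1794 \left(-6\right) = -10764$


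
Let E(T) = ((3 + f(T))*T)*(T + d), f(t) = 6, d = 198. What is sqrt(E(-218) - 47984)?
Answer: 2*I*sqrt(2186) ≈ 93.509*I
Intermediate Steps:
E(T) = 9*T*(198 + T) (E(T) = ((3 + 6)*T)*(T + 198) = (9*T)*(198 + T) = 9*T*(198 + T))
sqrt(E(-218) - 47984) = sqrt(9*(-218)*(198 - 218) - 47984) = sqrt(9*(-218)*(-20) - 47984) = sqrt(39240 - 47984) = sqrt(-8744) = 2*I*sqrt(2186)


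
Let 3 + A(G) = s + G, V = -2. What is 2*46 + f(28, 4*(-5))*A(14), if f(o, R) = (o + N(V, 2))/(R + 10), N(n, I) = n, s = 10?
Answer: 187/5 ≈ 37.400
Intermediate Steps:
A(G) = 7 + G (A(G) = -3 + (10 + G) = 7 + G)
f(o, R) = (-2 + o)/(10 + R) (f(o, R) = (o - 2)/(R + 10) = (-2 + o)/(10 + R))
2*46 + f(28, 4*(-5))*A(14) = 2*46 + ((-2 + 28)/(10 + 4*(-5)))*(7 + 14) = 92 + (26/(10 - 20))*21 = 92 + (26/(-10))*21 = 92 - 1/10*26*21 = 92 - 13/5*21 = 92 - 273/5 = 187/5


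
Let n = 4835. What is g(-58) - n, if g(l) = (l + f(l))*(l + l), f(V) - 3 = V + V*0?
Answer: 8273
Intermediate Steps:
f(V) = 3 + V (f(V) = 3 + (V + V*0) = 3 + (V + 0) = 3 + V)
g(l) = 2*l*(3 + 2*l) (g(l) = (l + (3 + l))*(l + l) = (3 + 2*l)*(2*l) = 2*l*(3 + 2*l))
g(-58) - n = 2*(-58)*(3 + 2*(-58)) - 1*4835 = 2*(-58)*(3 - 116) - 4835 = 2*(-58)*(-113) - 4835 = 13108 - 4835 = 8273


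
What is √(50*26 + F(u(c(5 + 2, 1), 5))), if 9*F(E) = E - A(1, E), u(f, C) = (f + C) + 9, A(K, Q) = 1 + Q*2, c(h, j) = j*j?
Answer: 2*√2921/3 ≈ 36.031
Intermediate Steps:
c(h, j) = j²
A(K, Q) = 1 + 2*Q
u(f, C) = 9 + C + f (u(f, C) = (C + f) + 9 = 9 + C + f)
F(E) = -⅑ - E/9 (F(E) = (E - (1 + 2*E))/9 = (E + (-1 - 2*E))/9 = (-1 - E)/9 = -⅑ - E/9)
√(50*26 + F(u(c(5 + 2, 1), 5))) = √(50*26 + (-⅑ - (9 + 5 + 1²)/9)) = √(1300 + (-⅑ - (9 + 5 + 1)/9)) = √(1300 + (-⅑ - ⅑*15)) = √(1300 + (-⅑ - 5/3)) = √(1300 - 16/9) = √(11684/9) = 2*√2921/3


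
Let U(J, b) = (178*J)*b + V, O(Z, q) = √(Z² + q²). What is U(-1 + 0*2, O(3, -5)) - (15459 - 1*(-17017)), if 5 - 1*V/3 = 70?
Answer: -32671 - 178*√34 ≈ -33709.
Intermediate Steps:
V = -195 (V = 15 - 3*70 = 15 - 210 = -195)
U(J, b) = -195 + 178*J*b (U(J, b) = (178*J)*b - 195 = 178*J*b - 195 = -195 + 178*J*b)
U(-1 + 0*2, O(3, -5)) - (15459 - 1*(-17017)) = (-195 + 178*(-1 + 0*2)*√(3² + (-5)²)) - (15459 - 1*(-17017)) = (-195 + 178*(-1 + 0)*√(9 + 25)) - (15459 + 17017) = (-195 + 178*(-1)*√34) - 1*32476 = (-195 - 178*√34) - 32476 = -32671 - 178*√34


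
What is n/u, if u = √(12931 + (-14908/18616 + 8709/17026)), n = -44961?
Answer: -14987*√5074350109920247377/85384719709 ≈ -395.39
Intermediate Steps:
u = √5074350109920247377/19809751 (u = √(12931 + (-14908*1/18616 + 8709*(1/17026))) = √(12931 + (-3727/4654 + 8709/17026)) = √(12931 - 5731054/19809751) = √(256154159127/19809751) = √5074350109920247377/19809751 ≈ 113.71)
n/u = -44961*√5074350109920247377/256154159127 = -14987*√5074350109920247377/85384719709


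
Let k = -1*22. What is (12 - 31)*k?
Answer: 418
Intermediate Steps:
k = -22
(12 - 31)*k = (12 - 31)*(-22) = -19*(-22) = 418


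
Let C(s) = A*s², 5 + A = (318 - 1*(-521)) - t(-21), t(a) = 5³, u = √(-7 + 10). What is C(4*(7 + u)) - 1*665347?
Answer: -75459 + 158816*√3 ≈ 1.9962e+5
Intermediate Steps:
u = √3 ≈ 1.7320
t(a) = 125
A = 709 (A = -5 + ((318 - 1*(-521)) - 1*125) = -5 + ((318 + 521) - 125) = -5 + (839 - 125) = -5 + 714 = 709)
C(s) = 709*s²
C(4*(7 + u)) - 1*665347 = 709*(4*(7 + √3))² - 1*665347 = 709*(28 + 4*√3)² - 665347 = -665347 + 709*(28 + 4*√3)²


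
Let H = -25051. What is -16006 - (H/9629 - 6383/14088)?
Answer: -2170853171717/135653352 ≈ -16003.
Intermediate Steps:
-16006 - (H/9629 - 6383/14088) = -16006 - (-25051/9629 - 6383/14088) = -16006 - 1*(-414380395/135653352) = -16006 + 414380395/135653352 = -2170853171717/135653352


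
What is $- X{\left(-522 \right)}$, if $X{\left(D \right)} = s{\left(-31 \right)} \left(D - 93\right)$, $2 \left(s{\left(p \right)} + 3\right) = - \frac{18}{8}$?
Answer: $- \frac{20295}{8} \approx -2536.9$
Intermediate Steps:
$s{\left(p \right)} = - \frac{33}{8}$ ($s{\left(p \right)} = -3 + \frac{\left(-18\right) \frac{1}{8}}{2} = -3 + \frac{1}{2} \left(- \frac{9}{4}\right) = -3 - \frac{9}{8} = - \frac{33}{8}$)
$X{\left(D \right)} = \frac{3069}{8} - \frac{33 D}{8}$ ($X{\left(D \right)} = - \frac{33 \left(D - 93\right)}{8} = - \frac{33 \left(-93 + D\right)}{8} = \frac{3069}{8} - \frac{33 D}{8}$)
$- X{\left(-522 \right)} = - (\frac{3069}{8} - - \frac{8613}{4}) = - (\frac{3069}{8} + \frac{8613}{4}) = \left(-1\right) \frac{20295}{8} = - \frac{20295}{8}$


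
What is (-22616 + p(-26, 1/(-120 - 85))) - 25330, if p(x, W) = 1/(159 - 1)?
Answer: -7575467/158 ≈ -47946.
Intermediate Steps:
p(x, W) = 1/158
(-22616 + p(-26, 1/(-120 - 85))) - 25330 = (-22616 + 1/158) - 25330 = -3573327/158 - 25330 = -7575467/158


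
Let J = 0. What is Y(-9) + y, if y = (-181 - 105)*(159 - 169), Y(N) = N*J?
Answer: 2860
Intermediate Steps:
Y(N) = 0 (Y(N) = N*0 = 0)
y = 2860 (y = -286*(-10) = 2860)
Y(-9) + y = 0 + 2860 = 2860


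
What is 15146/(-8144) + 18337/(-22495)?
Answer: -22274809/8327240 ≈ -2.6749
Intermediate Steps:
15146/(-8144) + 18337/(-22495) = 15146*(-1/8144) + 18337*(-1/22495) = -7573/4072 - 1667/2045 = -22274809/8327240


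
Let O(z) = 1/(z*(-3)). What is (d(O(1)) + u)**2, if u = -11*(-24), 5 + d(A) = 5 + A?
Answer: 625681/9 ≈ 69520.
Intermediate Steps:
O(z) = -1/(3*z) (O(z) = 1/(-3*z) = -1/(3*z))
d(A) = A (d(A) = -5 + (5 + A) = A)
u = 264
(d(O(1)) + u)**2 = (-1/3/1 + 264)**2 = (-1/3*1 + 264)**2 = (-1/3 + 264)**2 = (791/3)**2 = 625681/9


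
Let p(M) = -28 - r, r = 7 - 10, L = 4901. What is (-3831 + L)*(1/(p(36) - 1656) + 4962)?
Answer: 8924999470/1681 ≈ 5.3093e+6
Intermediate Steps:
r = -3
p(M) = -25 (p(M) = -28 - 1*(-3) = -28 + 3 = -25)
(-3831 + L)*(1/(p(36) - 1656) + 4962) = (-3831 + 4901)*(1/(-25 - 1656) + 4962) = 1070*(1/(-1681) + 4962) = 1070*(-1/1681 + 4962) = 1070*(8341121/1681) = 8924999470/1681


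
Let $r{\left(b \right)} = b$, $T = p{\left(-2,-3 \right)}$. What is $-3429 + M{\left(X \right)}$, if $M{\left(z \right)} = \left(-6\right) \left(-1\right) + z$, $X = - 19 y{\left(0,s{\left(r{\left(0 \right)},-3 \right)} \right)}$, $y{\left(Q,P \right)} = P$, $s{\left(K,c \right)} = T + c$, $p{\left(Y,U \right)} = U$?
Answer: $-3309$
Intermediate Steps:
$T = -3$
$s{\left(K,c \right)} = -3 + c$
$X = 114$ ($X = - 19 \left(-3 - 3\right) = \left(-19\right) \left(-6\right) = 114$)
$M{\left(z \right)} = 6 + z$
$-3429 + M{\left(X \right)} = -3429 + \left(6 + 114\right) = -3429 + 120 = -3309$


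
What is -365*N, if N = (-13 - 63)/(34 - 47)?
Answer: -27740/13 ≈ -2133.8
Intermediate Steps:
N = 76/13 (N = -76/(-13) = -76*(-1/13) = 76/13 ≈ 5.8462)
-365*N = -365*76/13 = -27740/13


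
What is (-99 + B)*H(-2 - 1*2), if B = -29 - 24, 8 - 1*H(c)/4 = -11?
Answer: -11552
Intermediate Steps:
H(c) = 76 (H(c) = 32 - 4*(-11) = 32 + 44 = 76)
B = -53
(-99 + B)*H(-2 - 1*2) = (-99 - 53)*76 = -152*76 = -11552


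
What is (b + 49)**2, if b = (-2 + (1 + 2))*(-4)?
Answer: 2025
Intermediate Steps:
b = -4 (b = (-2 + 3)*(-4) = 1*(-4) = -4)
(b + 49)**2 = (-4 + 49)**2 = 45**2 = 2025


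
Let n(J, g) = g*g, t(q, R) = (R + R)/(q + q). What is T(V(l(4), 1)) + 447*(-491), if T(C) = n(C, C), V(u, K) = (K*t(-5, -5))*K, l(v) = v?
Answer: -219476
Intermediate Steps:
t(q, R) = R/q (t(q, R) = (2*R)/((2*q)) = (2*R)*(1/(2*q)) = R/q)
n(J, g) = g²
V(u, K) = K² (V(u, K) = (K*(-5/(-5)))*K = (K*(-5*(-⅕)))*K = (K*1)*K = K*K = K²)
T(C) = C²
T(V(l(4), 1)) + 447*(-491) = (1²)² + 447*(-491) = 1² - 219477 = 1 - 219477 = -219476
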